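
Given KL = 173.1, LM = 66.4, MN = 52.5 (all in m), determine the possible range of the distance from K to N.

The maximum is all hops collinear in one direction: 173.1 + 66.4 + 52.5 = 292.0.
The longest hop is 173.1; the others sum to 118.9. Folding the others back against it leaves at least 173.1 − 118.9 = 54.2.

54.2 ≤ KN ≤ 292.0 m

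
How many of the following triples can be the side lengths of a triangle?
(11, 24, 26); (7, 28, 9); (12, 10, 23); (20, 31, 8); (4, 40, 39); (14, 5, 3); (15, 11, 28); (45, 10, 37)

3

(11,24,26): 11+24 > 26 → valid
(7,9,28): 7+9 ≤ 28 → not valid
(10,12,23): 10+12 ≤ 23 → not valid
(8,20,31): 8+20 ≤ 31 → not valid
(4,39,40): 4+39 > 40 → valid
(3,5,14): 3+5 ≤ 14 → not valid
(11,15,28): 11+15 ≤ 28 → not valid
(10,37,45): 10+37 > 45 → valid
3 of the 8 triples form a triangle.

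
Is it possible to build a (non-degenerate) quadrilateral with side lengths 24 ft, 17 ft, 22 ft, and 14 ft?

Yes

A quadrilateral exists iff every side is shorter than the sum of the others — equivalently, the longest side is less than the sum of the rest.
Longest side 24 < 53 (sum of the remaining 3), so yes.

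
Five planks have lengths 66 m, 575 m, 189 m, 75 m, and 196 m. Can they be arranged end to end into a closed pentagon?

No

For a pentagon, each side must be shorter than the sum of the others.
Here the longest side is 575, but the remaining 4 sides sum to only 526.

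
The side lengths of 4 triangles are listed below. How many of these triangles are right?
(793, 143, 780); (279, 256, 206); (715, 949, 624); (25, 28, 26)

(793,143,780): 143²+780² = 628849 = 793² → right
(279,256,206): 206²+256² = 107972 > 77841 = 279² → acute
(715,949,624): 624²+715² = 900601 = 949² → right
(25,28,26): 25²+26² = 1301 > 784 = 28² → acute
2 of the 4 are right.

2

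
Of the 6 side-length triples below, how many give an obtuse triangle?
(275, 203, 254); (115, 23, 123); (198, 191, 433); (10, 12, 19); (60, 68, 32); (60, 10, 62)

3

(275,203,254): 203²+254² = 105725 > 75625 = 275² → acute
(115,23,123): 23²+115² = 13754 < 15129 = 123² → obtuse
(198,191,433): 191+198 ≤ 433, not a triangle
(10,12,19): 10²+12² = 244 < 361 = 19² → obtuse
(60,68,32): 32²+60² = 4624 = 68² → right
(60,10,62): 10²+60² = 3700 < 3844 = 62² → obtuse
3 of the 6 are obtuse.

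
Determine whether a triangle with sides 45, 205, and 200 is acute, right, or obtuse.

Compare the square of the longest side to the sum of squares of the other two: 45² + 200² = 42025 = 205².

right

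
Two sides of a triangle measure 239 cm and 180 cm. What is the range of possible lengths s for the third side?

59 < s < 419

By the triangle inequality, s must be less than 239 + 180 = 419 and greater than |239 − 180| = 59.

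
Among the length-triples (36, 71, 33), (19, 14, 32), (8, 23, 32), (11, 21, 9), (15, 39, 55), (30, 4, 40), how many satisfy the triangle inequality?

(33,36,71): 33+36 ≤ 71 → not valid
(14,19,32): 14+19 > 32 → valid
(8,23,32): 8+23 ≤ 32 → not valid
(9,11,21): 9+11 ≤ 21 → not valid
(15,39,55): 15+39 ≤ 55 → not valid
(4,30,40): 4+30 ≤ 40 → not valid
1 of the 6 triples forms a triangle.

1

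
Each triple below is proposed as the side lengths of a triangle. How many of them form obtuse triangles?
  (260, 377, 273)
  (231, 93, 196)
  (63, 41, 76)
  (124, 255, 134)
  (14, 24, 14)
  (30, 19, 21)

(260,377,273): 260²+273² = 142129 = 377² → right
(231,93,196): 93²+196² = 47065 < 53361 = 231² → obtuse
(63,41,76): 41²+63² = 5650 < 5776 = 76² → obtuse
(124,255,134): 124²+134² = 33332 < 65025 = 255² → obtuse
(14,24,14): 14²+14² = 392 < 576 = 24² → obtuse
(30,19,21): 19²+21² = 802 < 900 = 30² → obtuse
5 of the 6 are obtuse.

5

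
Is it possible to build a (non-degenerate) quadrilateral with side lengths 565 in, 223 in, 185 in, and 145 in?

No

For a quadrilateral, each side must be shorter than the sum of the others.
Here the longest side is 565, but the remaining 3 sides sum to only 553.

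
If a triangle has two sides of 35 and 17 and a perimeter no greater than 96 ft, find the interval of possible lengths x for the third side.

Triangle inequality alone gives 18 < x < 52.
The perimeter condition gives x ≤ 96 − 35 − 17 = 44.
Intersecting the two: 18 < x ≤ 44.

18 < x ≤ 44 ft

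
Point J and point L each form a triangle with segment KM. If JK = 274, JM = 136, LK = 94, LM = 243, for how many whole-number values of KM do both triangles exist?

187

From triangle JKM: 138 < KM < 410.
From triangle LKM: 149 < KM < 337.
Intersection: 149 < KM < 337, so integers 150 through 336: 187 values.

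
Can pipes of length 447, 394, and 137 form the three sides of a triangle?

The longest side is 447, and the other two sum to 531.
Since 531 > 447, the triangle inequality holds.

Yes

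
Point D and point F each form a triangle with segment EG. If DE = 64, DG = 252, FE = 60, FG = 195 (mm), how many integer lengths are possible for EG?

From triangle DEG: 188 < EG < 316.
From triangle FEG: 135 < EG < 255.
Intersection: 188 < EG < 255, so integers 189 through 254: 66 values.

66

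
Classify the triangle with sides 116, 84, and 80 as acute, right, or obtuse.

right

Compare the square of the longest side to the sum of squares of the other two: 80² + 84² = 13456 = 116².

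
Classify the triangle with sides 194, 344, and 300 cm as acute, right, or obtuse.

Compare the square of the longest side to the sum of squares of the other two: 194² + 300² = 127636 > 118336 = 344².

acute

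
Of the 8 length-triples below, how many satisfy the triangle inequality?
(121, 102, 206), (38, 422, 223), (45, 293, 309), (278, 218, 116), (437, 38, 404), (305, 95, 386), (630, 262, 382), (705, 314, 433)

(102,121,206): 102+121 > 206 → valid
(38,223,422): 38+223 ≤ 422 → not valid
(45,293,309): 45+293 > 309 → valid
(116,218,278): 116+218 > 278 → valid
(38,404,437): 38+404 > 437 → valid
(95,305,386): 95+305 > 386 → valid
(262,382,630): 262+382 > 630 → valid
(314,433,705): 314+433 > 705 → valid
7 of the 8 triples form a triangle.

7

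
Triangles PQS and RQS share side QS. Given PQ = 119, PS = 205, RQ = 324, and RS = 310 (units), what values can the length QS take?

86 < QS < 324

From triangle PQS: |119 − 205| < QS < 119 + 205, i.e. 86 < QS < 324.
From triangle RQS: 14 < QS < 634.
Both must hold, so QS lies in the intersection.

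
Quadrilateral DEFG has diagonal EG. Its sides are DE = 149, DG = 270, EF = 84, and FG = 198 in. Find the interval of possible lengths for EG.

121 < EG < 282

From triangle DEG: |149 − 270| < EG < 149 + 270, i.e. 121 < EG < 419.
From triangle FEG: 114 < EG < 282.
Both must hold, so EG lies in the intersection.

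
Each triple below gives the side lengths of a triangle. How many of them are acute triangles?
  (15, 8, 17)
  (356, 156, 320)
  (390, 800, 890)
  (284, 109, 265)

(15,8,17): 8²+15² = 289 = 17² → right
(356,156,320): 156²+320² = 126736 = 356² → right
(390,800,890): 390²+800² = 792100 = 890² → right
(284,109,265): 109²+265² = 82106 > 80656 = 284² → acute
1 of the 4 is acute.

1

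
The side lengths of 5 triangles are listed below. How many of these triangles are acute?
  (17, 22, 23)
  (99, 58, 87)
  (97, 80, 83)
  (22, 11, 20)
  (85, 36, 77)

4

(17,22,23): 17²+22² = 773 > 529 = 23² → acute
(99,58,87): 58²+87² = 10933 > 9801 = 99² → acute
(97,80,83): 80²+83² = 13289 > 9409 = 97² → acute
(22,11,20): 11²+20² = 521 > 484 = 22² → acute
(85,36,77): 36²+77² = 7225 = 85² → right
4 of the 5 are acute.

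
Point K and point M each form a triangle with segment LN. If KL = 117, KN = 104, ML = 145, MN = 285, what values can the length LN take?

From triangle KLN: |117 − 104| < LN < 117 + 104, i.e. 13 < LN < 221.
From triangle MLN: 140 < LN < 430.
Both must hold, so LN lies in the intersection.

140 < LN < 221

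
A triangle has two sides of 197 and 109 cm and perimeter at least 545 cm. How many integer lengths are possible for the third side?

Triangle inequality: 88 < x < 306. Perimeter ≥ 545 gives x ≥ 545 − 197 − 109 = 239.
So 239 ≤ x < 306; integers 239 through 305: 67 values.

67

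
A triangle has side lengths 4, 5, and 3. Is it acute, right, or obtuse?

Compare the square of the longest side to the sum of squares of the other two: 3² + 4² = 25 = 5².

right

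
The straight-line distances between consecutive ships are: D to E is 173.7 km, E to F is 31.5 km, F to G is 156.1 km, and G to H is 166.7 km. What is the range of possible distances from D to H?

The maximum is all hops collinear in one direction: 173.7 + 31.5 + 156.1 + 166.7 = 528.0.
The longest hop is 173.7; the others sum to 354.3. Since 173.7 ≤ 354.3, the path can fold back on itself completely, so the minimum distance is 0.

0 ≤ DH ≤ 528.0 km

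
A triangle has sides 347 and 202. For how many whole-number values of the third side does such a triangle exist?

The third side lies in the open interval (145, 549).
Integers from 146 to 548 inclusive: 548 − 146 + 1 = 403.

403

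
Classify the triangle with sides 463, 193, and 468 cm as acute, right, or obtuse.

Compare the square of the longest side to the sum of squares of the other two: 193² + 463² = 251618 > 219024 = 468².

acute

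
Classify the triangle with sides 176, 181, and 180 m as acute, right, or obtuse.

Compare the square of the longest side to the sum of squares of the other two: 176² + 180² = 63376 > 32761 = 181².

acute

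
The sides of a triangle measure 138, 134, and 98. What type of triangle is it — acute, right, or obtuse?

acute

Compare the square of the longest side to the sum of squares of the other two: 98² + 134² = 27560 > 19044 = 138².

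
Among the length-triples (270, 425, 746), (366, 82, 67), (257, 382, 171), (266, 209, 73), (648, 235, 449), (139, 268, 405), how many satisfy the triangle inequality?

(270,425,746): 270+425 ≤ 746 → not valid
(67,82,366): 67+82 ≤ 366 → not valid
(171,257,382): 171+257 > 382 → valid
(73,209,266): 73+209 > 266 → valid
(235,449,648): 235+449 > 648 → valid
(139,268,405): 139+268 > 405 → valid
4 of the 6 triples form a triangle.

4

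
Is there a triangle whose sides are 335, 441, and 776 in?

No

The two shorter sides sum to 776, exactly equal to the longest side 776.
That gives only a degenerate (flat) triangle — the inequality must be strict.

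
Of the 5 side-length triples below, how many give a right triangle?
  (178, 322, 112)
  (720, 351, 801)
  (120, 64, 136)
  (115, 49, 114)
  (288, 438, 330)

(178,322,112): 112+178 ≤ 322, not a triangle
(720,351,801): 351²+720² = 641601 = 801² → right
(120,64,136): 64²+120² = 18496 = 136² → right
(115,49,114): 49²+114² = 15397 > 13225 = 115² → acute
(288,438,330): 288²+330² = 191844 = 438² → right
3 of the 5 are right.

3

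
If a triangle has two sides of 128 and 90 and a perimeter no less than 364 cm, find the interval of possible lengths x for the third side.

146 ≤ x < 218

Triangle inequality alone gives 38 < x < 218.
The perimeter condition gives x ≥ 364 − 128 − 90 = 146.
Intersecting the two: 146 ≤ x < 218.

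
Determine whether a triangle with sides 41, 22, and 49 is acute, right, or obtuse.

Compare the square of the longest side to the sum of squares of the other two: 22² + 41² = 2165 < 2401 = 49².

obtuse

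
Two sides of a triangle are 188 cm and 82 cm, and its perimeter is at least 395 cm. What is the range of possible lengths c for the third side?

125 ≤ c < 270

Triangle inequality alone gives 106 < c < 270.
The perimeter condition gives c ≥ 395 − 188 − 82 = 125.
Intersecting the two: 125 ≤ c < 270.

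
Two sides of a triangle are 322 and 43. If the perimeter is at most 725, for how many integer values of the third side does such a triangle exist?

Triangle inequality: 279 < x < 365. Perimeter ≤ 725 gives x ≤ 725 − 322 − 43 = 360.
So 279 < x ≤ 360; integers 280 through 360: 81 values.

81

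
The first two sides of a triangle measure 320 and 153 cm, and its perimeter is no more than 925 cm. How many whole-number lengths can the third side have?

Triangle inequality: 167 < x < 473. Perimeter ≤ 925 gives x ≤ 925 − 320 − 153 = 452.
So 167 < x ≤ 452; integers 168 through 452: 285 values.

285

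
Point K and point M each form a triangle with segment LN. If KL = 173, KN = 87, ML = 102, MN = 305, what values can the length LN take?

203 < LN < 260

From triangle KLN: |173 − 87| < LN < 173 + 87, i.e. 86 < LN < 260.
From triangle MLN: 203 < LN < 407.
Both must hold, so LN lies in the intersection.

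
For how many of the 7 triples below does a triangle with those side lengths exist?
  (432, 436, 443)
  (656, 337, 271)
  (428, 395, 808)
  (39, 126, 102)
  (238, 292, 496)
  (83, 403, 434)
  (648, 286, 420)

6

(432,436,443): 432+436 > 443 → valid
(271,337,656): 271+337 ≤ 656 → not valid
(395,428,808): 395+428 > 808 → valid
(39,102,126): 39+102 > 126 → valid
(238,292,496): 238+292 > 496 → valid
(83,403,434): 83+403 > 434 → valid
(286,420,648): 286+420 > 648 → valid
6 of the 7 triples form a triangle.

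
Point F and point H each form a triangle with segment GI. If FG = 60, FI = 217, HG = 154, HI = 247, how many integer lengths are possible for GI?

119

From triangle FGI: 157 < GI < 277.
From triangle HGI: 93 < GI < 401.
Intersection: 157 < GI < 277, so integers 158 through 276: 119 values.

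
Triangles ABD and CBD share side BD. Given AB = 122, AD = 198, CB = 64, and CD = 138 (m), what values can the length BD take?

From triangle ABD: |122 − 198| < BD < 122 + 198, i.e. 76 < BD < 320.
From triangle CBD: 74 < BD < 202.
Both must hold, so BD lies in the intersection.

76 < BD < 202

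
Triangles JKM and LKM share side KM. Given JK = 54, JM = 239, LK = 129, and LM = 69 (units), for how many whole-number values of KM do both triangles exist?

12

From triangle JKM: 185 < KM < 293.
From triangle LKM: 60 < KM < 198.
Intersection: 185 < KM < 198, so integers 186 through 197: 12 values.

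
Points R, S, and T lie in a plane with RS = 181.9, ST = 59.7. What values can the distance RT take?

By the triangle inequality, |181.9 − 59.7| ≤ RT ≤ 181.9 + 59.7.

122.2 ≤ RT ≤ 241.6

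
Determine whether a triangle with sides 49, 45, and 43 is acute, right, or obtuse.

acute

Compare the square of the longest side to the sum of squares of the other two: 43² + 45² = 3874 > 2401 = 49².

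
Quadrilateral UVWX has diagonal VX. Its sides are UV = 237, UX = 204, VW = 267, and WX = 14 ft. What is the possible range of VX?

253 < VX < 281

From triangle UVX: |237 − 204| < VX < 237 + 204, i.e. 33 < VX < 441.
From triangle WVX: 253 < VX < 281.
Both must hold, so VX lies in the intersection.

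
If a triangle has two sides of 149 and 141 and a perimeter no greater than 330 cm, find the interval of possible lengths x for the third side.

8 < x ≤ 40

Triangle inequality alone gives 8 < x < 290.
The perimeter condition gives x ≤ 330 − 149 − 141 = 40.
Intersecting the two: 8 < x ≤ 40.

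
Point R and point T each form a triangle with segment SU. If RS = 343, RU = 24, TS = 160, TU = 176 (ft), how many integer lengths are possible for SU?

16

From triangle RSU: 319 < SU < 367.
From triangle TSU: 16 < SU < 336.
Intersection: 319 < SU < 336, so integers 320 through 335: 16 values.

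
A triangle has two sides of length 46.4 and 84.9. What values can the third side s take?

38.5 < s < 131.3

By the triangle inequality, s must be less than 46.4 + 84.9 = 131.3 and greater than |46.4 − 84.9| = 38.5.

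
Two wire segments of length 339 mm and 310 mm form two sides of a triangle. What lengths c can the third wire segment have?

By the triangle inequality, c must be less than 339 + 310 = 649 and greater than |339 − 310| = 29.

29 < c < 649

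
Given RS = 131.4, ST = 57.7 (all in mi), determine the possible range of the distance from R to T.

73.7 ≤ RT ≤ 189.1 mi

By the triangle inequality, |131.4 − 57.7| ≤ RT ≤ 131.4 + 57.7.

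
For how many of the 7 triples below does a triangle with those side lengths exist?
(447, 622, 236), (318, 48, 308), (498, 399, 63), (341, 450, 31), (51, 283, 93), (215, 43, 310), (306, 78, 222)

(236,447,622): 236+447 > 622 → valid
(48,308,318): 48+308 > 318 → valid
(63,399,498): 63+399 ≤ 498 → not valid
(31,341,450): 31+341 ≤ 450 → not valid
(51,93,283): 51+93 ≤ 283 → not valid
(43,215,310): 43+215 ≤ 310 → not valid
(78,222,306): 78+222 ≤ 306 → not valid
2 of the 7 triples form a triangle.

2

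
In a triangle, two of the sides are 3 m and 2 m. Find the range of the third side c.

By the triangle inequality, c must be less than 3 + 2 = 5 and greater than |3 − 2| = 1.

1 < c < 5 (m)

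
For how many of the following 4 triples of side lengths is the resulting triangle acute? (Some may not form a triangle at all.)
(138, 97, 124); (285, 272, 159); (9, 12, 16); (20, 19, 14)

3

(138,97,124): 97²+124² = 24785 > 19044 = 138² → acute
(285,272,159): 159²+272² = 99265 > 81225 = 285² → acute
(9,12,16): 9²+12² = 225 < 256 = 16² → obtuse
(20,19,14): 14²+19² = 557 > 400 = 20² → acute
3 of the 4 are acute.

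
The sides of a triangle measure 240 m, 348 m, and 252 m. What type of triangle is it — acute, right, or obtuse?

Compare the square of the longest side to the sum of squares of the other two: 240² + 252² = 121104 = 348².

right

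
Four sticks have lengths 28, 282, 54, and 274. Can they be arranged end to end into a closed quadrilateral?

A quadrilateral exists iff every side is shorter than the sum of the others — equivalently, the longest side is less than the sum of the rest.
Longest side 282 < 356 (sum of the remaining 3), so yes.

Yes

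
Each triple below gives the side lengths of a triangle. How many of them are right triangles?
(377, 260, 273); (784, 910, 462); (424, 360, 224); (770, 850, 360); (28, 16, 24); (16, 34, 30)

5

(377,260,273): 260²+273² = 142129 = 377² → right
(784,910,462): 462²+784² = 828100 = 910² → right
(424,360,224): 224²+360² = 179776 = 424² → right
(770,850,360): 360²+770² = 722500 = 850² → right
(28,16,24): 16²+24² = 832 > 784 = 28² → acute
(16,34,30): 16²+30² = 1156 = 34² → right
5 of the 6 are right.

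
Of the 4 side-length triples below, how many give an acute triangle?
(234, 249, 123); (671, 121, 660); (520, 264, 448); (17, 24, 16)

1

(234,249,123): 123²+234² = 69885 > 62001 = 249² → acute
(671,121,660): 121²+660² = 450241 = 671² → right
(520,264,448): 264²+448² = 270400 = 520² → right
(17,24,16): 16²+17² = 545 < 576 = 24² → obtuse
1 of the 4 is acute.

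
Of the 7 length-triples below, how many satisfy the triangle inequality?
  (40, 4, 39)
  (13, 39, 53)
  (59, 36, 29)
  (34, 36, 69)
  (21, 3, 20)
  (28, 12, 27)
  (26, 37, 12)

(4,39,40): 4+39 > 40 → valid
(13,39,53): 13+39 ≤ 53 → not valid
(29,36,59): 29+36 > 59 → valid
(34,36,69): 34+36 > 69 → valid
(3,20,21): 3+20 > 21 → valid
(12,27,28): 12+27 > 28 → valid
(12,26,37): 12+26 > 37 → valid
6 of the 7 triples form a triangle.

6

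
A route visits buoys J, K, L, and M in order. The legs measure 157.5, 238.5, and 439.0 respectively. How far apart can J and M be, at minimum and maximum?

The maximum is all hops collinear in one direction: 157.5 + 238.5 + 439.0 = 835.0.
The longest hop is 439.0; the others sum to 396.0. Folding the others back against it leaves at least 439.0 − 396.0 = 43.0.

43.0 ≤ JM ≤ 835.0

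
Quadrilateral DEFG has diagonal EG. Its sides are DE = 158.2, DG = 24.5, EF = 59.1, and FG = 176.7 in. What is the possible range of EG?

133.7 < EG < 182.7

From triangle DEG: |158.2 − 24.5| < EG < 158.2 + 24.5, i.e. 133.7 < EG < 182.7.
From triangle FEG: 117.6 < EG < 235.8.
Both must hold, so EG lies in the intersection.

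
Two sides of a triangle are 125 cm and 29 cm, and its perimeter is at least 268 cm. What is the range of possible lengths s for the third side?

114 ≤ s < 154

Triangle inequality alone gives 96 < s < 154.
The perimeter condition gives s ≥ 268 − 125 − 29 = 114.
Intersecting the two: 114 ≤ s < 154.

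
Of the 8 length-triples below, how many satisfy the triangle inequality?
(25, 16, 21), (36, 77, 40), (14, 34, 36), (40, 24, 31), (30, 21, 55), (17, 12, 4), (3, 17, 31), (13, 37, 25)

(16,21,25): 16+21 > 25 → valid
(36,40,77): 36+40 ≤ 77 → not valid
(14,34,36): 14+34 > 36 → valid
(24,31,40): 24+31 > 40 → valid
(21,30,55): 21+30 ≤ 55 → not valid
(4,12,17): 4+12 ≤ 17 → not valid
(3,17,31): 3+17 ≤ 31 → not valid
(13,25,37): 13+25 > 37 → valid
4 of the 8 triples form a triangle.

4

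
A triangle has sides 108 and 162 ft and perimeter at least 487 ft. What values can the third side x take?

217 ≤ x < 270 ft

Triangle inequality alone gives 54 < x < 270.
The perimeter condition gives x ≥ 487 − 108 − 162 = 217.
Intersecting the two: 217 ≤ x < 270.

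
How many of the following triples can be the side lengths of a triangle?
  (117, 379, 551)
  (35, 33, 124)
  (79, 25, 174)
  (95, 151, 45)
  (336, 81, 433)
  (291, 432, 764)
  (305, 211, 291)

(117,379,551): 117+379 ≤ 551 → not valid
(33,35,124): 33+35 ≤ 124 → not valid
(25,79,174): 25+79 ≤ 174 → not valid
(45,95,151): 45+95 ≤ 151 → not valid
(81,336,433): 81+336 ≤ 433 → not valid
(291,432,764): 291+432 ≤ 764 → not valid
(211,291,305): 211+291 > 305 → valid
1 of the 7 triples forms a triangle.

1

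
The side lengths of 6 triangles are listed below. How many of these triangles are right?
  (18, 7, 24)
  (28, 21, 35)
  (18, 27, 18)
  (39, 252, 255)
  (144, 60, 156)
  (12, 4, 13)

3

(18,7,24): 7²+18² = 373 < 576 = 24² → obtuse
(28,21,35): 21²+28² = 1225 = 35² → right
(18,27,18): 18²+18² = 648 < 729 = 27² → obtuse
(39,252,255): 39²+252² = 65025 = 255² → right
(144,60,156): 60²+144² = 24336 = 156² → right
(12,4,13): 4²+12² = 160 < 169 = 13² → obtuse
3 of the 6 are right.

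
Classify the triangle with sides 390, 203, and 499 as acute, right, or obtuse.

Compare the square of the longest side to the sum of squares of the other two: 203² + 390² = 193309 < 249001 = 499².

obtuse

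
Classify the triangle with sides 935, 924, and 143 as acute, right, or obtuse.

Compare the square of the longest side to the sum of squares of the other two: 143² + 924² = 874225 = 935².

right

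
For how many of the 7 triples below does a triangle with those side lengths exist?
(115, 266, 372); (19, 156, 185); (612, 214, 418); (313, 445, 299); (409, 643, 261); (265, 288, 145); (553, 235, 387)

6

(115,266,372): 115+266 > 372 → valid
(19,156,185): 19+156 ≤ 185 → not valid
(214,418,612): 214+418 > 612 → valid
(299,313,445): 299+313 > 445 → valid
(261,409,643): 261+409 > 643 → valid
(145,265,288): 145+265 > 288 → valid
(235,387,553): 235+387 > 553 → valid
6 of the 7 triples form a triangle.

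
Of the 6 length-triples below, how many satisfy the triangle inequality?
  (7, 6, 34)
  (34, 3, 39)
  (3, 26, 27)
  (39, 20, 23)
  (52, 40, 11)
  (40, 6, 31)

(6,7,34): 6+7 ≤ 34 → not valid
(3,34,39): 3+34 ≤ 39 → not valid
(3,26,27): 3+26 > 27 → valid
(20,23,39): 20+23 > 39 → valid
(11,40,52): 11+40 ≤ 52 → not valid
(6,31,40): 6+31 ≤ 40 → not valid
2 of the 6 triples form a triangle.

2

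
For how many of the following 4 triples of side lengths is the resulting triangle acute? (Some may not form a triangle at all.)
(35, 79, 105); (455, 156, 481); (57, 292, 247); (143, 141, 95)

1

(35,79,105): 35²+79² = 7466 < 11025 = 105² → obtuse
(455,156,481): 156²+455² = 231361 = 481² → right
(57,292,247): 57²+247² = 64258 < 85264 = 292² → obtuse
(143,141,95): 95²+141² = 28906 > 20449 = 143² → acute
1 of the 4 is acute.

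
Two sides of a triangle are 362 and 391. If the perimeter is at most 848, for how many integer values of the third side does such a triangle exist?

66

Triangle inequality: 29 < x < 753. Perimeter ≤ 848 gives x ≤ 848 − 362 − 391 = 95.
So 29 < x ≤ 95; integers 30 through 95: 66 values.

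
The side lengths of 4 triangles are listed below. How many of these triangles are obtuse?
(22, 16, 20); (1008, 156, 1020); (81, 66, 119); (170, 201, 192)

(22,16,20): 16²+20² = 656 > 484 = 22² → acute
(1008,156,1020): 156²+1008² = 1040400 = 1020² → right
(81,66,119): 66²+81² = 10917 < 14161 = 119² → obtuse
(170,201,192): 170²+192² = 65764 > 40401 = 201² → acute
1 of the 4 is obtuse.

1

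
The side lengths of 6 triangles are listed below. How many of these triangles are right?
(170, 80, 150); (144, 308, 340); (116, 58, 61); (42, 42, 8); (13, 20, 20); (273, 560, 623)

3

(170,80,150): 80²+150² = 28900 = 170² → right
(144,308,340): 144²+308² = 115600 = 340² → right
(116,58,61): 58²+61² = 7085 < 13456 = 116² → obtuse
(42,42,8): 8²+42² = 1828 > 1764 = 42² → acute
(13,20,20): 13²+20² = 569 > 400 = 20² → acute
(273,560,623): 273²+560² = 388129 = 623² → right
3 of the 6 are right.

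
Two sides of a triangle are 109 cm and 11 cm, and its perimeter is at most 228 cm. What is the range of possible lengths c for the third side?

Triangle inequality alone gives 98 < c < 120.
The perimeter condition gives c ≤ 228 − 109 − 11 = 108.
Intersecting the two: 98 < c ≤ 108.

98 < c ≤ 108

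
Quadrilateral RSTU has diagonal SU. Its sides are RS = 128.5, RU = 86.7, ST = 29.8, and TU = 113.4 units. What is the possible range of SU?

83.6 < SU < 143.2

From triangle RSU: |128.5 − 86.7| < SU < 128.5 + 86.7, i.e. 41.8 < SU < 215.2.
From triangle TSU: 83.6 < SU < 143.2.
Both must hold, so SU lies in the intersection.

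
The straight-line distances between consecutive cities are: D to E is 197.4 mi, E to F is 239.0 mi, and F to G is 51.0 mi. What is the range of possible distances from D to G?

The maximum is all hops collinear in one direction: 197.4 + 239.0 + 51.0 = 487.4.
The longest hop is 239.0; the others sum to 248.4. Since 239.0 ≤ 248.4, the path can fold back on itself completely, so the minimum distance is 0.

0 ≤ DG ≤ 487.4 mi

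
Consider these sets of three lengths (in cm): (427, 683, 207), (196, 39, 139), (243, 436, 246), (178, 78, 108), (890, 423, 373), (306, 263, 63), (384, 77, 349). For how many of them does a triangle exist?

4

(207,427,683): 207+427 ≤ 683 → not valid
(39,139,196): 39+139 ≤ 196 → not valid
(243,246,436): 243+246 > 436 → valid
(78,108,178): 78+108 > 178 → valid
(373,423,890): 373+423 ≤ 890 → not valid
(63,263,306): 63+263 > 306 → valid
(77,349,384): 77+349 > 384 → valid
4 of the 7 triples form a triangle.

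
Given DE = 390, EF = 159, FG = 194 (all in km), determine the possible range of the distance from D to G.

37 ≤ DG ≤ 743 km

The maximum is all hops collinear in one direction: 390 + 159 + 194 = 743.
The longest hop is 390; the others sum to 353. Folding the others back against it leaves at least 390 − 353 = 37.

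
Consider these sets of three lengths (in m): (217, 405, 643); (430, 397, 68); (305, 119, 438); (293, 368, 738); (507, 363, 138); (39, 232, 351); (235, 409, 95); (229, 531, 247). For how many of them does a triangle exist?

1

(217,405,643): 217+405 ≤ 643 → not valid
(68,397,430): 68+397 > 430 → valid
(119,305,438): 119+305 ≤ 438 → not valid
(293,368,738): 293+368 ≤ 738 → not valid
(138,363,507): 138+363 ≤ 507 → not valid
(39,232,351): 39+232 ≤ 351 → not valid
(95,235,409): 95+235 ≤ 409 → not valid
(229,247,531): 229+247 ≤ 531 → not valid
1 of the 8 triples forms a triangle.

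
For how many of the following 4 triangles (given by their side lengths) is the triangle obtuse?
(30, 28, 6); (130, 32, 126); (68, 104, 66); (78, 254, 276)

(30,28,6): 6²+28² = 820 < 900 = 30² → obtuse
(130,32,126): 32²+126² = 16900 = 130² → right
(68,104,66): 66²+68² = 8980 < 10816 = 104² → obtuse
(78,254,276): 78²+254² = 70600 < 76176 = 276² → obtuse
3 of the 4 are obtuse.

3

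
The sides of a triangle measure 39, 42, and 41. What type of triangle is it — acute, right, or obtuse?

acute

Compare the square of the longest side to the sum of squares of the other two: 39² + 41² = 3202 > 1764 = 42².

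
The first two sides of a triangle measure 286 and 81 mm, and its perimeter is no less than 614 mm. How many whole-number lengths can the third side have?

120

Triangle inequality: 205 < x < 367. Perimeter ≥ 614 gives x ≥ 614 − 286 − 81 = 247.
So 247 ≤ x < 367; integers 247 through 366: 120 values.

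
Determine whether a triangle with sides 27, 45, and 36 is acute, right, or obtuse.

right

Compare the square of the longest side to the sum of squares of the other two: 27² + 36² = 2025 = 45².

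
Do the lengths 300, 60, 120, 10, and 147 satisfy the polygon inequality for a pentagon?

Yes

A pentagon exists iff every side is shorter than the sum of the others — equivalently, the longest side is less than the sum of the rest.
Longest side 300 < 337 (sum of the remaining 4), so yes.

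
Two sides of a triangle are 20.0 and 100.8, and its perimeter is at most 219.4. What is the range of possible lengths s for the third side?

80.8 < s ≤ 98.6

Triangle inequality alone gives 80.8 < s < 120.8.
The perimeter condition gives s ≤ 219.4 − 20.0 − 100.8 = 98.6.
Intersecting the two: 80.8 < s ≤ 98.6.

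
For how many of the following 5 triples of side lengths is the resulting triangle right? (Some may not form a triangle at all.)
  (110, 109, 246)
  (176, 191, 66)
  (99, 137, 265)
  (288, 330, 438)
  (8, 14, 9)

1

(110,109,246): 109+110 ≤ 246, not a triangle
(176,191,66): 66²+176² = 35332 < 36481 = 191² → obtuse
(99,137,265): 99+137 ≤ 265, not a triangle
(288,330,438): 288²+330² = 191844 = 438² → right
(8,14,9): 8²+9² = 145 < 196 = 14² → obtuse
1 of the 5 is right.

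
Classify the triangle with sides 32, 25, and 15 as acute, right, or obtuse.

obtuse

Compare the square of the longest side to the sum of squares of the other two: 15² + 25² = 850 < 1024 = 32².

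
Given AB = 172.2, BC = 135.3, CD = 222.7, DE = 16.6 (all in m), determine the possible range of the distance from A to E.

0 ≤ AE ≤ 546.8 m

The maximum is all hops collinear in one direction: 172.2 + 135.3 + 222.7 + 16.6 = 546.8.
The longest hop is 222.7; the others sum to 324.1. Since 222.7 ≤ 324.1, the path can fold back on itself completely, so the minimum distance is 0.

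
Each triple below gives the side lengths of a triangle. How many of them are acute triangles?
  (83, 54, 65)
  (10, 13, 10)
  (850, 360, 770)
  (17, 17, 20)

3

(83,54,65): 54²+65² = 7141 > 6889 = 83² → acute
(10,13,10): 10²+10² = 200 > 169 = 13² → acute
(850,360,770): 360²+770² = 722500 = 850² → right
(17,17,20): 17²+17² = 578 > 400 = 20² → acute
3 of the 4 are acute.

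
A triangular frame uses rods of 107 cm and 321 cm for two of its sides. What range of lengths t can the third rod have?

By the triangle inequality, t must be less than 107 + 321 = 428 and greater than |107 − 321| = 214.

214 < t < 428 (cm)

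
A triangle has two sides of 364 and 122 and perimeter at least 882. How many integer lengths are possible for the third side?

Triangle inequality: 242 < x < 486. Perimeter ≥ 882 gives x ≥ 882 − 364 − 122 = 396.
So 396 ≤ x < 486; integers 396 through 485: 90 values.

90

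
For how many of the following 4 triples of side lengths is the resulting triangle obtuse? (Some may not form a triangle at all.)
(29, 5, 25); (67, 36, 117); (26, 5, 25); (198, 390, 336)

(29,5,25): 5²+25² = 650 < 841 = 29² → obtuse
(67,36,117): 36+67 ≤ 117, not a triangle
(26,5,25): 5²+25² = 650 < 676 = 26² → obtuse
(198,390,336): 198²+336² = 152100 = 390² → right
2 of the 4 are obtuse.

2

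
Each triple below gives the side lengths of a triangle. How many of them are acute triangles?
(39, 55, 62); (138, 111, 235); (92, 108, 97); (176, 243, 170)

(39,55,62): 39²+55² = 4546 > 3844 = 62² → acute
(138,111,235): 111²+138² = 31365 < 55225 = 235² → obtuse
(92,108,97): 92²+97² = 17873 > 11664 = 108² → acute
(176,243,170): 170²+176² = 59876 > 59049 = 243² → acute
3 of the 4 are acute.

3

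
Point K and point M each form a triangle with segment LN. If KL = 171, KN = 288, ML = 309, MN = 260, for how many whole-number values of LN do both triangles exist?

341

From triangle KLN: 117 < LN < 459.
From triangle MLN: 49 < LN < 569.
Intersection: 117 < LN < 459, so integers 118 through 458: 341 values.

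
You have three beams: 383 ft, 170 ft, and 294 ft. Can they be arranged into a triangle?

The longest side is 383, and the other two sum to 464.
Since 464 > 383, the triangle inequality holds.

Yes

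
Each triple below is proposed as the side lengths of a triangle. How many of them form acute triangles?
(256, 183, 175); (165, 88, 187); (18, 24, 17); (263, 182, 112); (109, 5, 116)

1

(256,183,175): 175²+183² = 64114 < 65536 = 256² → obtuse
(165,88,187): 88²+165² = 34969 = 187² → right
(18,24,17): 17²+18² = 613 > 576 = 24² → acute
(263,182,112): 112²+182² = 45668 < 69169 = 263² → obtuse
(109,5,116): 5+109 ≤ 116, not a triangle
1 of the 5 is acute.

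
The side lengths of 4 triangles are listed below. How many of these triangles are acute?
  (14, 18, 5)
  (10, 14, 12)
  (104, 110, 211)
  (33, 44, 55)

1

(14,18,5): 5²+14² = 221 < 324 = 18² → obtuse
(10,14,12): 10²+12² = 244 > 196 = 14² → acute
(104,110,211): 104²+110² = 22916 < 44521 = 211² → obtuse
(33,44,55): 33²+44² = 3025 = 55² → right
1 of the 4 is acute.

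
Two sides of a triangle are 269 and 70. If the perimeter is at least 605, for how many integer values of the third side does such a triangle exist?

73

Triangle inequality: 199 < x < 339. Perimeter ≥ 605 gives x ≥ 605 − 269 − 70 = 266.
So 266 ≤ x < 339; integers 266 through 338: 73 values.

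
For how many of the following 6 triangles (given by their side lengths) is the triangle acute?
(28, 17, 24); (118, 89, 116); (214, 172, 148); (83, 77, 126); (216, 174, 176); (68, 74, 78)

(28,17,24): 17²+24² = 865 > 784 = 28² → acute
(118,89,116): 89²+116² = 21377 > 13924 = 118² → acute
(214,172,148): 148²+172² = 51488 > 45796 = 214² → acute
(83,77,126): 77²+83² = 12818 < 15876 = 126² → obtuse
(216,174,176): 174²+176² = 61252 > 46656 = 216² → acute
(68,74,78): 68²+74² = 10100 > 6084 = 78² → acute
5 of the 6 are acute.

5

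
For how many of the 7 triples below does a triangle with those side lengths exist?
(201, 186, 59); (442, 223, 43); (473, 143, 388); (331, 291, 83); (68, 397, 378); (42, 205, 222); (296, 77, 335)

(59,186,201): 59+186 > 201 → valid
(43,223,442): 43+223 ≤ 442 → not valid
(143,388,473): 143+388 > 473 → valid
(83,291,331): 83+291 > 331 → valid
(68,378,397): 68+378 > 397 → valid
(42,205,222): 42+205 > 222 → valid
(77,296,335): 77+296 > 335 → valid
6 of the 7 triples form a triangle.

6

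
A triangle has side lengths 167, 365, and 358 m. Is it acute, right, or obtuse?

Compare the square of the longest side to the sum of squares of the other two: 167² + 358² = 156053 > 133225 = 365².

acute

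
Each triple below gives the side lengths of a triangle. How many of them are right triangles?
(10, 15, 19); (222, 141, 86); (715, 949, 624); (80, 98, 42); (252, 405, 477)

(10,15,19): 10²+15² = 325 < 361 = 19² → obtuse
(222,141,86): 86²+141² = 27277 < 49284 = 222² → obtuse
(715,949,624): 624²+715² = 900601 = 949² → right
(80,98,42): 42²+80² = 8164 < 9604 = 98² → obtuse
(252,405,477): 252²+405² = 227529 = 477² → right
2 of the 5 are right.

2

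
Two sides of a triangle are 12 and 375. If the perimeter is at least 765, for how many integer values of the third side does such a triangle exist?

Triangle inequality: 363 < x < 387. Perimeter ≥ 765 gives x ≥ 765 − 12 − 375 = 378.
So 378 ≤ x < 387; integers 378 through 386: 9 values.

9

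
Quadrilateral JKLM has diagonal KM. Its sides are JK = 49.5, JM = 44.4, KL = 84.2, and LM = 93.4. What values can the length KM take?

9.2 < KM < 93.9

From triangle JKM: |49.5 − 44.4| < KM < 49.5 + 44.4, i.e. 5.1 < KM < 93.9.
From triangle LKM: 9.2 < KM < 177.6.
Both must hold, so KM lies in the intersection.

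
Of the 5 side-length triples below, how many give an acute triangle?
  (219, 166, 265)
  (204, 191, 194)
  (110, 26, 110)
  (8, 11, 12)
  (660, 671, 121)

4

(219,166,265): 166²+219² = 75517 > 70225 = 265² → acute
(204,191,194): 191²+194² = 74117 > 41616 = 204² → acute
(110,26,110): 26²+110² = 12776 > 12100 = 110² → acute
(8,11,12): 8²+11² = 185 > 144 = 12² → acute
(660,671,121): 121²+660² = 450241 = 671² → right
4 of the 5 are acute.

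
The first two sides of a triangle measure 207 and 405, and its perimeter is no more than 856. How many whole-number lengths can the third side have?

46

Triangle inequality: 198 < x < 612. Perimeter ≤ 856 gives x ≤ 856 − 207 − 405 = 244.
So 198 < x ≤ 244; integers 199 through 244: 46 values.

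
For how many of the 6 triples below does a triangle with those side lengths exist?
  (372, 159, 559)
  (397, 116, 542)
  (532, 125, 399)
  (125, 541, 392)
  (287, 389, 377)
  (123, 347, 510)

(159,372,559): 159+372 ≤ 559 → not valid
(116,397,542): 116+397 ≤ 542 → not valid
(125,399,532): 125+399 ≤ 532 → not valid
(125,392,541): 125+392 ≤ 541 → not valid
(287,377,389): 287+377 > 389 → valid
(123,347,510): 123+347 ≤ 510 → not valid
1 of the 6 triples forms a triangle.

1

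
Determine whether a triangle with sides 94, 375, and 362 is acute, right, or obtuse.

obtuse

Compare the square of the longest side to the sum of squares of the other two: 94² + 362² = 139880 < 140625 = 375².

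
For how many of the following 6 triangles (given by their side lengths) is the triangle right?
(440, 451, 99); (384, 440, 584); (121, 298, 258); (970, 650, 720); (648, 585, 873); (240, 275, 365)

(440,451,99): 99²+440² = 203401 = 451² → right
(384,440,584): 384²+440² = 341056 = 584² → right
(121,298,258): 121²+258² = 81205 < 88804 = 298² → obtuse
(970,650,720): 650²+720² = 940900 = 970² → right
(648,585,873): 585²+648² = 762129 = 873² → right
(240,275,365): 240²+275² = 133225 = 365² → right
5 of the 6 are right.

5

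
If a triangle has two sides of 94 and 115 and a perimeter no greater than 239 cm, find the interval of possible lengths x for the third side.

Triangle inequality alone gives 21 < x < 209.
The perimeter condition gives x ≤ 239 − 94 − 115 = 30.
Intersecting the two: 21 < x ≤ 30.

21 < x ≤ 30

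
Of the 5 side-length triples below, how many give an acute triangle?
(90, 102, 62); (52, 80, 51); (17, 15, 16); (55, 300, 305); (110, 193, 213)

3

(90,102,62): 62²+90² = 11944 > 10404 = 102² → acute
(52,80,51): 51²+52² = 5305 < 6400 = 80² → obtuse
(17,15,16): 15²+16² = 481 > 289 = 17² → acute
(55,300,305): 55²+300² = 93025 = 305² → right
(110,193,213): 110²+193² = 49349 > 45369 = 213² → acute
3 of the 5 are acute.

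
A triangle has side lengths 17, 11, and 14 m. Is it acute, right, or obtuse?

acute

Compare the square of the longest side to the sum of squares of the other two: 11² + 14² = 317 > 289 = 17².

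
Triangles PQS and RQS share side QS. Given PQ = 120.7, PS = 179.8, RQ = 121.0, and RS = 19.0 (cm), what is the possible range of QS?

From triangle PQS: |120.7 − 179.8| < QS < 120.7 + 179.8, i.e. 59.1 < QS < 300.5.
From triangle RQS: 102.0 < QS < 140.0.
Both must hold, so QS lies in the intersection.

102.0 < QS < 140.0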